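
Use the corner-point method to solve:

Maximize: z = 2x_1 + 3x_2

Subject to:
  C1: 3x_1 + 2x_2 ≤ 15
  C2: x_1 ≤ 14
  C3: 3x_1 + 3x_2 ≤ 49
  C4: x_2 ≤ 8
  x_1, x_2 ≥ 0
Each vertex is the intersection of two constraint boundaries that also satisfies all remaining constraints:
  x_1 = 0 and x_2 = 0 → (0, 0)
  3x_1 + 2x_2 = 15 and x_2 = 0 → (5, 0)
  3x_1 + 2x_2 = 15 and x_1 = 0 → (0, 7.5)

Evaluating z = 2x_1 + 3x_2 at each vertex:
  (0, 0): z = 0
  (5, 0): z = 10
  (0, 7.5): z = 22.5

The maximum is at (0, 7.5) with z = 22.5.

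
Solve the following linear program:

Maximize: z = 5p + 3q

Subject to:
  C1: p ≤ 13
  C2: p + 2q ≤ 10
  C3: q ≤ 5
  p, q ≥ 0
p = 10, q = 0, z = 50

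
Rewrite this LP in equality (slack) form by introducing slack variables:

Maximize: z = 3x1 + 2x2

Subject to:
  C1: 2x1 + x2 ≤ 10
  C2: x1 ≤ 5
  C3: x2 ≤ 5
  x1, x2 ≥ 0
max z = 3x1 + 2x2

s.t.
  2x1 + x2 + s1 = 10
  x1 + s2 = 5
  x2 + s3 = 5
  x1, x2, s1, s2, s3 ≥ 0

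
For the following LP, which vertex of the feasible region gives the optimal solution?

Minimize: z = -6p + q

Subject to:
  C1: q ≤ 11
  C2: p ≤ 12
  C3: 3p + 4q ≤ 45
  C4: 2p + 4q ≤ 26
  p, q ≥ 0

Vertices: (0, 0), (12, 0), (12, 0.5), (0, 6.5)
Evaluating z = -6p + q at each vertex:
  (0, 0): z = 0
  (12, 0): z = -72
  (12, 0.5): z = -71.5
  (0, 6.5): z = 6.5

The smallest value is z = -72, attained at (12, 0).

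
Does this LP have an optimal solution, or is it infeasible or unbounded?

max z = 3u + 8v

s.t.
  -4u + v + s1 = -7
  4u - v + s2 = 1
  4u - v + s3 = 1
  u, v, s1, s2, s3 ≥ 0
The row 4u - v + s2 = 1 with s2 ≥ 0 requires 4u - v ≤ 1, while the row -4u + v + s1 = -7 with s1 ≥ 0 is equivalent to 4u - v ≥ 7. Together they would need 7 ≤ 4u - v ≤ 1, which is impossible since 7 > 1. No point satisfies all constraints.

The feasible region is empty; the LP is infeasible.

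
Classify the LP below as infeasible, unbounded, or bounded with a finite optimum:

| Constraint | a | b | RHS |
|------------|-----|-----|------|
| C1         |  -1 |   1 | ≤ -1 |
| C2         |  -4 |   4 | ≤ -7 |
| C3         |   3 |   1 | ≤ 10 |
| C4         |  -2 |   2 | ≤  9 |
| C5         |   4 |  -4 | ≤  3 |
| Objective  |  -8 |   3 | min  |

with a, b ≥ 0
C5 requires 4a - 4b ≤ 3, while C2 (-4a + 4b ≤ -7) is equivalent to 4a - 4b ≥ 7. Together they would need 7 ≤ 4a - 4b ≤ 3, which is impossible since 7 > 3. No point satisfies all constraints.

The feasible region is empty; the LP is infeasible.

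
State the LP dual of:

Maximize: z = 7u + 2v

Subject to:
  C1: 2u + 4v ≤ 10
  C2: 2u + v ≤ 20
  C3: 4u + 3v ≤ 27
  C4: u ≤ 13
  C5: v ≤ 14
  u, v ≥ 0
Minimize: z = 10y1 + 20y2 + 27y3 + 13y4 + 14y5

Subject to:
  C1: -2y1 - 2y2 - 4y3 - y4 ≤ -7
  C2: -4y1 - y2 - 3y3 - y5 ≤ -2
  y1, y2, y3, y4, y5 ≥ 0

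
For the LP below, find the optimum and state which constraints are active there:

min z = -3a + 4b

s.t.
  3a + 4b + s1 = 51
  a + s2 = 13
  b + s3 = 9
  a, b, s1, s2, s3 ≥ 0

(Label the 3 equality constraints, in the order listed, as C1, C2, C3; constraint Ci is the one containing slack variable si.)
Optimal: a = 13, b = 0
Slack at optimum:
  C1: slack = 12
  C2: slack = 0 (binding)
  C3: slack = 9
  a ≥ 0: a = 13
  b ≥ 0: b = 0 (binding)
Binding constraints: C2, b ≥ 0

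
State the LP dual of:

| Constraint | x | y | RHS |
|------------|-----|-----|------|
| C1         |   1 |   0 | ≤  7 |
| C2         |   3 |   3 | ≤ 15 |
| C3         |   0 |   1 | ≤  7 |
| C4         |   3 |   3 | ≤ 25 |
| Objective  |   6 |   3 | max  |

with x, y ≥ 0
Minimize: z = 7y1 + 15y2 + 7y3 + 25y4

Subject to:
  C1: -y1 - 3y2 - 3y4 ≤ -6
  C2: -3y2 - y3 - 3y4 ≤ -3
  y1, y2, y3, y4 ≥ 0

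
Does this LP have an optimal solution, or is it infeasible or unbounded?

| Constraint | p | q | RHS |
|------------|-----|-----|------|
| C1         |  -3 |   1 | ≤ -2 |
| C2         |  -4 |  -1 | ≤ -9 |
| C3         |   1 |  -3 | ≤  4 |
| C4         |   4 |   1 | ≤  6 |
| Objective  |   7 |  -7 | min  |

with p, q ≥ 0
C4 requires 4p + q ≤ 6, while C2 (-4p - q ≤ -9) is equivalent to 4p + q ≥ 9. Together they would need 9 ≤ 4p + q ≤ 6, which is impossible since 9 > 6. No point satisfies all constraints.

Infeasible — the constraint set is empty.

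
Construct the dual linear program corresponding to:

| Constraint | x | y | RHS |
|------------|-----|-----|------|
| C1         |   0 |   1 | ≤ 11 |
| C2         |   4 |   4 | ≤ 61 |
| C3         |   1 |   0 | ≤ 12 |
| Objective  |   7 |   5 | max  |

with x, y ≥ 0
Minimize: z = 11y1 + 61y2 + 12y3

Subject to:
  C1: -4y2 - y3 ≤ -7
  C2: -y1 - 4y2 ≤ -5
  y1, y2, y3 ≥ 0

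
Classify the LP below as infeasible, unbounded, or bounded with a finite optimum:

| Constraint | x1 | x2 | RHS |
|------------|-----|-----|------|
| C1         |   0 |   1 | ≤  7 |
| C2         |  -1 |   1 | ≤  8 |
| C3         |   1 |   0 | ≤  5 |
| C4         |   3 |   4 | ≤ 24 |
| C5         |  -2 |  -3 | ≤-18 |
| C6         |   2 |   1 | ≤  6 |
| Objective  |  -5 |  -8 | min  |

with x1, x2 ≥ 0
The point (0, 6) satisfies every constraint, so the LP is feasible; the constraints give x1 ≤ 5 and x2 ≤ 7, which with x1, x2 ≥ 0 keep the feasible region inside a bounded box. A feasible, bounded LP attains a finite optimum at a vertex.

Evaluating z = -5x1 - 8x2 at each vertex:
  (0, 6): z = -48

The LP has an optimal solution: (0, 6) with z = -48.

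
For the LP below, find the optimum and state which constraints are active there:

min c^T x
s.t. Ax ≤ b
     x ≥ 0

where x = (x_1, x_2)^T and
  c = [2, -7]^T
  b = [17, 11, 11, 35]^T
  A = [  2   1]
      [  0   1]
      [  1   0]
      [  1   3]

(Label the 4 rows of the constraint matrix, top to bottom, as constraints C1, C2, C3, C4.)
Optimal: x_1 = 0, x_2 = 11
Binding: C2, x_1 ≥ 0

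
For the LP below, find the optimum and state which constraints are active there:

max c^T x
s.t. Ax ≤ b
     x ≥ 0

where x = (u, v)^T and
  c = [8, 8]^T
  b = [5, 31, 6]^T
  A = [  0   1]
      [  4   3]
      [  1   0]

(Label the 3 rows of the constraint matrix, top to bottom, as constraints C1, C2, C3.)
Optimal: u = 4, v = 5
Slack at optimum:
  C1: slack = 0 (binding)
  C2: slack = 0 (binding)
  C3: slack = 2
  u ≥ 0: u = 4
  v ≥ 0: v = 5
Binding constraints: C1, C2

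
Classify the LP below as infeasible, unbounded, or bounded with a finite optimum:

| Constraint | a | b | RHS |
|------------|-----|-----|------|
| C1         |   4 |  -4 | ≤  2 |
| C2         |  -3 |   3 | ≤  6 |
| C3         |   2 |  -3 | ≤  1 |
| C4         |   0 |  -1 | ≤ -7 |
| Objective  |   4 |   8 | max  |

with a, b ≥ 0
Feasible point: (5, 7) satisfies every constraint, so the LP is feasible.
Direction d = (1, 1): for each constraint row a, a·d ≤ 0 —
  (4)(1) + (-4)(1) = 0 ≤ 0
  (-3)(1) + (3)(1) = 0 ≤ 0
  (2)(1) + (-3)(1) = -1 ≤ 0
  (0)(1) + (-1)(1) = -1 ≤ 0
and d ≥ 0, so (5, 7) + t·d stays feasible for every t ≥ 0. Along this ray z = 4a + 8b changes by 12 per unit t, so z → +∞.

The LP is unbounded; z can be made arbitrarily large.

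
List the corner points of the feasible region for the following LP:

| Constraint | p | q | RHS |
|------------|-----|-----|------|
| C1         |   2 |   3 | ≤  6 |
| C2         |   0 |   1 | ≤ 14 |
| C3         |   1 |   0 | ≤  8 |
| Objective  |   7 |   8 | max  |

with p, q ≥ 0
Each vertex is the intersection of two constraint boundaries that also satisfies all remaining constraints:
  p = 0 and q = 0 → (0, 0)
  2p + 3q = 6 and q = 0 → (3, 0)
  2p + 3q = 6 and p = 0 → (0, 2)

Vertices: (0, 0), (3, 0), (0, 2)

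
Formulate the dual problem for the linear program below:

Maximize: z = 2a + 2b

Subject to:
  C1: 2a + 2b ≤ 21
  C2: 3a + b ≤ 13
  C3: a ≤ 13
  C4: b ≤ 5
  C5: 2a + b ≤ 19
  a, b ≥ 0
Minimize: z = 21y1 + 13y2 + 13y3 + 5y4 + 19y5

Subject to:
  C1: -2y1 - 3y2 - y3 - 2y5 ≤ -2
  C2: -2y1 - y2 - y4 - y5 ≤ -2
  y1, y2, y3, y4, y5 ≥ 0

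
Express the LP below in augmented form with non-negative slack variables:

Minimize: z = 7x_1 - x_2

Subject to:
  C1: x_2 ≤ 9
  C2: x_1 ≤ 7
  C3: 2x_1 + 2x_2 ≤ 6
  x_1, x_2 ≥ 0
min z = 7x_1 - x_2

s.t.
  x_2 + s1 = 9
  x_1 + s2 = 7
  2x_1 + 2x_2 + s3 = 6
  x_1, x_2, s1, s2, s3 ≥ 0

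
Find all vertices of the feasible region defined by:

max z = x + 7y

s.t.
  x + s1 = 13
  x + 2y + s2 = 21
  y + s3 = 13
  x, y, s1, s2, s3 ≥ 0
Each vertex is the intersection of two constraint boundaries that also satisfies all remaining constraints:
  x = 0 and y = 0 → (0, 0)
  x = 13 and y = 0 → (13, 0)
  x = 13 and x + 2y = 21 → (13, 4)
  x + 2y = 21 and x = 0 → (0, 10.5)

Vertices: (0, 0), (13, 0), (13, 4), (0, 10.5)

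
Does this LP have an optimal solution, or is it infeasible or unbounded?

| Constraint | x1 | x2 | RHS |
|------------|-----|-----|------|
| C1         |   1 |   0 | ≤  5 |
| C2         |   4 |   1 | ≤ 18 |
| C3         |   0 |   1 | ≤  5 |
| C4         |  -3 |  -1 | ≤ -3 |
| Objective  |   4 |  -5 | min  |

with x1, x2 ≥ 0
The point (0, 5) satisfies every constraint, so the LP is feasible; the constraints give x1 ≤ 5 and x2 ≤ 5, which with x1, x2 ≥ 0 keep the feasible region inside a bounded box. A feasible, bounded LP attains a finite optimum at a vertex.

Evaluating z = 4x1 - 5x2 at each vertex:
  (1, 0): z = 4
  (4.5, 0): z = 18
  (3.25, 5): z = -12
  (0, 5): z = -25
  (0, 3): z = -15

The LP has an optimal solution: (0, 5) with z = -25.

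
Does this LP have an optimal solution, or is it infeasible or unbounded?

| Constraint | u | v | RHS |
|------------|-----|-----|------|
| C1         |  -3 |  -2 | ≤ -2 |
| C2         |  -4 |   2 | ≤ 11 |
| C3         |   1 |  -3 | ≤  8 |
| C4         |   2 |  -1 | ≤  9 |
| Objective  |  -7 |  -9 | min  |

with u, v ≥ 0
Feasible point: (0, 1) satisfies every constraint, so the LP is feasible.
Direction d = (1, 2): for each constraint row a, a·d ≤ 0 —
  (-3)(1) + (-2)(2) = -7 ≤ 0
  (-4)(1) + (2)(2) = 0 ≤ 0
  (1)(1) + (-3)(2) = -5 ≤ 0
  (2)(1) + (-1)(2) = 0 ≤ 0
and d ≥ 0, so (0, 1) + t·d stays feasible for every t ≥ 0. Along this ray z = -7u - 9v changes by -25 per unit t, so z → −∞.

The LP is unbounded; z can be made arbitrarily small.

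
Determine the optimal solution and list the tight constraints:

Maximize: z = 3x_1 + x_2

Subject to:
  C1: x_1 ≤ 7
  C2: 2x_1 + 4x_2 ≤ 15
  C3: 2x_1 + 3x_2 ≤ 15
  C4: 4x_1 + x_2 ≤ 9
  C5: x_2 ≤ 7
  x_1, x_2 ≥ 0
Optimal: x_1 = 1.5, x_2 = 3
Binding: C2, C4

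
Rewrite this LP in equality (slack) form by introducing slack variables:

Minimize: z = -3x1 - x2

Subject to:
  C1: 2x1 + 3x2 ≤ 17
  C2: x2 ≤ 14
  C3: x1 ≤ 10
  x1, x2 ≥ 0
min z = -3x1 - x2

s.t.
  2x1 + 3x2 + s1 = 17
  x2 + s2 = 14
  x1 + s3 = 10
  x1, x2, s1, s2, s3 ≥ 0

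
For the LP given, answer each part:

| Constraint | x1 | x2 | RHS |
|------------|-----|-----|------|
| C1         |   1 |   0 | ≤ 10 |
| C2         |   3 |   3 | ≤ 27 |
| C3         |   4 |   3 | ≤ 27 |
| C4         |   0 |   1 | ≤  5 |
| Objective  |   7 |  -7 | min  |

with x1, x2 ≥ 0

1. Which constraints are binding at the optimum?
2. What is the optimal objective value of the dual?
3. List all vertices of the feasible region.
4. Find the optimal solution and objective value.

1. C4, x1 ≥ 0
2. -35 (by strong duality, equal to the primal optimum)
3. (0, 0), (6.75, 0), (3, 5), (0, 5)
4. x1 = 0, x2 = 5, z = -35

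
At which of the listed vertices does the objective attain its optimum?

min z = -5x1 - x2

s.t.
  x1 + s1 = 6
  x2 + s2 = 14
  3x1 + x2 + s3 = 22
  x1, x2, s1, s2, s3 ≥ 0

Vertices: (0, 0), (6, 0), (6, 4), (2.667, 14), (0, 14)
(6, 4) with z = -34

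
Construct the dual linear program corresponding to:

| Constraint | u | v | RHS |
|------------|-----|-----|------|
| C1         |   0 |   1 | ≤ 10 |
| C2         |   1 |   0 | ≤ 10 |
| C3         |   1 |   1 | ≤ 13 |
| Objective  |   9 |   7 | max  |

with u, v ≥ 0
Minimize: z = 10y1 + 10y2 + 13y3

Subject to:
  C1: -y2 - y3 ≤ -9
  C2: -y1 - y3 ≤ -7
  y1, y2, y3 ≥ 0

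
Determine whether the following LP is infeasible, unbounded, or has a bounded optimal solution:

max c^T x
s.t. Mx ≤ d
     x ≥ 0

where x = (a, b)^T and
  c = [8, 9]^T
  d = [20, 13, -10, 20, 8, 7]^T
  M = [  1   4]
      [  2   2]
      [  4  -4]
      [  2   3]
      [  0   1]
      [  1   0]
The point (2, 4.5) satisfies every constraint, so the LP is feasible; the constraints give a ≤ 7 and b ≤ 8, which with a, b ≥ 0 keep the feasible region inside a bounded box. A feasible, bounded LP attains a finite optimum at a vertex.

Evaluating z = 8a + 9b at each vertex:
  (0, 2.5): z = 22.5
  (2, 4.5): z = 56.5
  (0, 5): z = 45

Bounded optimum: z* = 56.5 at (2, 4.5).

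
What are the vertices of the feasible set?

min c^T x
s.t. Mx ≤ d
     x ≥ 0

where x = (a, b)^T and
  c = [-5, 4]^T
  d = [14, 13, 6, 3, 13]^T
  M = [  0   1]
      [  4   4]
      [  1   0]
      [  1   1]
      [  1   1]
Each vertex is the intersection of two constraint boundaries that also satisfies all remaining constraints:
  a = 0 and b = 0 → (0, 0)
  a + b = 3 and b = 0 → (3, 0)
  a + b = 3 and a = 0 → (0, 3)

Vertices: (0, 0), (3, 0), (0, 3)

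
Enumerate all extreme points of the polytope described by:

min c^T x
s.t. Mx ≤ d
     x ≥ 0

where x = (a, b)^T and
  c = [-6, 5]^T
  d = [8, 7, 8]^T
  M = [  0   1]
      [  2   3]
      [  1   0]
Each vertex is the intersection of two constraint boundaries that also satisfies all remaining constraints:
  a = 0 and b = 0 → (0, 0)
  2a + 3b = 7 and b = 0 → (3.5, 0)
  2a + 3b = 7 and a = 0 → (0, 2.333)

Vertices: (0, 0), (3.5, 0), (0, 2.333)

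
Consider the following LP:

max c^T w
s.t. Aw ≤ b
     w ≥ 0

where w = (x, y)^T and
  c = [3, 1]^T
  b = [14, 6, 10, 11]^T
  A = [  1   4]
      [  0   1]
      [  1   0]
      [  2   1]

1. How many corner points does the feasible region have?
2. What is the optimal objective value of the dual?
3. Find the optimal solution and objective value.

1. 4
2. 16.5 (by strong duality, equal to the primal optimum)
3. x = 5.5, y = 0, z = 16.5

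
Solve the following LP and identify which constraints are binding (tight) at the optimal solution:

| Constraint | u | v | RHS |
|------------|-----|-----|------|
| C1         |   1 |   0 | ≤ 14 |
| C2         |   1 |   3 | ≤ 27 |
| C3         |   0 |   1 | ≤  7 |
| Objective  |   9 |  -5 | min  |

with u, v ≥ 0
Optimal: u = 0, v = 7
Binding: C3, u ≥ 0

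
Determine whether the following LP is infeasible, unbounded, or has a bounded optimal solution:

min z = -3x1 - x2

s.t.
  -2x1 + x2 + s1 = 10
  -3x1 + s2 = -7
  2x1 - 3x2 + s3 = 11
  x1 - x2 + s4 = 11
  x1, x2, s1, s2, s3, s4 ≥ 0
Feasible point: (3, 0) satisfies every constraint, so the LP is feasible.
Direction d = (1, 1): for each constraint row a, a·d ≤ 0 —
  (-2)(1) + (1)(1) = -1 ≤ 0
  (-3)(1) + (0)(1) = -3 ≤ 0
  (2)(1) + (-3)(1) = -1 ≤ 0
  (1)(1) + (-1)(1) = 0 ≤ 0
and d ≥ 0, so (3, 0) + t·d stays feasible for every t ≥ 0. Along this ray z = -3x1 - x2 changes by -4 per unit t, so z → −∞.

Unbounded — the objective can decrease without bound over the feasible region.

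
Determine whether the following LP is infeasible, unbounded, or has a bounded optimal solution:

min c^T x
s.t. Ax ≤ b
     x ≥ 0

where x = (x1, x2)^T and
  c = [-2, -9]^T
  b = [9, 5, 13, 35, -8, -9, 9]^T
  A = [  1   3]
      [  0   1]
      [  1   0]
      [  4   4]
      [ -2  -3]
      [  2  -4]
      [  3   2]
The point (0, 3) satisfies every constraint, so the LP is feasible; the constraints give x1 ≤ 13 and x2 ≤ 5, which with x1, x2 ≥ 0 keep the feasible region inside a bounded box. A feasible, bounded LP attains a finite optimum at a vertex.

Evaluating z = -2x1 - 9x2 at each vertex:
  (0, 2.667): z = -24
  (0.3571, 2.429): z = -22.57
  (0.9, 2.7): z = -26.1
  (0, 3): z = -27

Feasible with finite optimum z* = -27 at (0, 3).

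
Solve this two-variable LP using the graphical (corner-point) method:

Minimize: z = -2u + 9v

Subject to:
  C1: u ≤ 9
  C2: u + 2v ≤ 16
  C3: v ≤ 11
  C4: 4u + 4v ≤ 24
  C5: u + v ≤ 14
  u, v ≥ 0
u = 6, v = 0, z = -12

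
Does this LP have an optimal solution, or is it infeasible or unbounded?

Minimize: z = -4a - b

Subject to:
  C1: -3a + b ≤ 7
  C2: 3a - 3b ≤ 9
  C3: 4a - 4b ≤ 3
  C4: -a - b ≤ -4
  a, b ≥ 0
Feasible point: (0, 4) satisfies every constraint, so the LP is feasible.
Direction d = (1, 1): for each constraint row a, a·d ≤ 0 —
  (-3)(1) + (1)(1) = -2 ≤ 0
  (3)(1) + (-3)(1) = 0 ≤ 0
  (4)(1) + (-4)(1) = 0 ≤ 0
  (-1)(1) + (-1)(1) = -2 ≤ 0
and d ≥ 0, so (0, 4) + t·d stays feasible for every t ≥ 0. Along this ray z = -4a - b changes by -5 per unit t, so z → −∞.

Unbounded — the objective can decrease without bound over the feasible region.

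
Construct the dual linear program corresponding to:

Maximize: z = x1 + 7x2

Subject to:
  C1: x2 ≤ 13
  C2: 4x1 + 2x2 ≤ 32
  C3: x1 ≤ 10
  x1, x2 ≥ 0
Minimize: z = 13y1 + 32y2 + 10y3

Subject to:
  C1: -4y2 - y3 ≤ -1
  C2: -y1 - 2y2 ≤ -7
  y1, y2, y3 ≥ 0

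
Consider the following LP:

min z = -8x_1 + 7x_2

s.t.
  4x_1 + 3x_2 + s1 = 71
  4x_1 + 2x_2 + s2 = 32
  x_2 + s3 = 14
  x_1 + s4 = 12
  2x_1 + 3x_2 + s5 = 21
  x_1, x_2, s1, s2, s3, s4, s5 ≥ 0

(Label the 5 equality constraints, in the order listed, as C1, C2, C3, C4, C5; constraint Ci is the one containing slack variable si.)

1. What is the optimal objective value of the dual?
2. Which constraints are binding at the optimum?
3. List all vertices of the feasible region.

1. -64 (by strong duality, equal to the primal optimum)
2. C2, x_2 ≥ 0
3. (0, 0), (8, 0), (6.75, 2.5), (0, 7)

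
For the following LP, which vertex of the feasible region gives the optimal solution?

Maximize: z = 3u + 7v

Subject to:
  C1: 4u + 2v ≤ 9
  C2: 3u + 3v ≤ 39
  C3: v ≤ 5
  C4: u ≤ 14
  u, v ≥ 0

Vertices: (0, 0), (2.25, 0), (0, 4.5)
Evaluating z = 3u + 7v at each vertex:
  (0, 0): z = 0
  (2.25, 0): z = 6.75
  (0, 4.5): z = 31.5

The largest value is z = 31.5, attained at (0, 4.5).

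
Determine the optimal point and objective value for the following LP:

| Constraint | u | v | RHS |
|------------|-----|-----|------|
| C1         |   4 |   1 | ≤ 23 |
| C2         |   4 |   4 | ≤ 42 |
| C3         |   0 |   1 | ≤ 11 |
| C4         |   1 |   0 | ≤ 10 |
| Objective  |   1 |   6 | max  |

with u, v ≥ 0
u = 0, v = 10.5, z = 63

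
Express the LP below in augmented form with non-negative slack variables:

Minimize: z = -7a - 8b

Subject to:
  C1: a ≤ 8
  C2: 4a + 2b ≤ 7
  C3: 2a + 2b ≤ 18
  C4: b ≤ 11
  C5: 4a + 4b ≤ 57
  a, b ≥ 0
min z = -7a - 8b

s.t.
  a + s1 = 8
  4a + 2b + s2 = 7
  2a + 2b + s3 = 18
  b + s4 = 11
  4a + 4b + s5 = 57
  a, b, s1, s2, s3, s4, s5 ≥ 0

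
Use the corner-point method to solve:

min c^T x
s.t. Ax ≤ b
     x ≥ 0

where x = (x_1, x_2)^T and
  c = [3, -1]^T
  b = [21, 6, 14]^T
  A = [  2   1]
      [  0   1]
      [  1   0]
Each vertex is the intersection of two constraint boundaries that also satisfies all remaining constraints:
  x_1 = 0 and x_2 = 0 → (0, 0)
  2x_1 + x_2 = 21 and x_2 = 0 → (10.5, 0)
  2x_1 + x_2 = 21 and x_2 = 6 → (7.5, 6)
  x_2 = 6 and x_1 = 0 → (0, 6)

Evaluating z = 3x_1 - x_2 at each vertex:
  (0, 0): z = 0
  (10.5, 0): z = 31.5
  (7.5, 6): z = 16.5
  (0, 6): z = -6

The minimum is at (0, 6) with z = -6.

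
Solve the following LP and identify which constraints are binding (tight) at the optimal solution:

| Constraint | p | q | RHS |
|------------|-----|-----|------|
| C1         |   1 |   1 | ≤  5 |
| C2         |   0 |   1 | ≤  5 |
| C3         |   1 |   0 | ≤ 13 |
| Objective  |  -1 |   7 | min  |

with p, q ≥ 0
Optimal: p = 5, q = 0
Slack at optimum:
  C1: slack = 0 (binding)
  C2: slack = 5
  C3: slack = 8
  p ≥ 0: p = 5
  q ≥ 0: q = 0 (binding)
Binding constraints: C1, q ≥ 0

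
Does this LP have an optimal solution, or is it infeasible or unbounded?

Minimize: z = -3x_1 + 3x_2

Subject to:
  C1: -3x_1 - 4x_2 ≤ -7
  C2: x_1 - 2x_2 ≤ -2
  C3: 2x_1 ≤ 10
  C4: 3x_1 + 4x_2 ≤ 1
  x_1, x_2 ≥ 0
C4 requires 3x_1 + 4x_2 ≤ 1, while C1 (-3x_1 - 4x_2 ≤ -7) is equivalent to 3x_1 + 4x_2 ≥ 7. Together they would need 7 ≤ 3x_1 + 4x_2 ≤ 1, which is impossible since 7 > 1. No point satisfies all constraints.

Infeasible: no point satisfies all constraints simultaneously.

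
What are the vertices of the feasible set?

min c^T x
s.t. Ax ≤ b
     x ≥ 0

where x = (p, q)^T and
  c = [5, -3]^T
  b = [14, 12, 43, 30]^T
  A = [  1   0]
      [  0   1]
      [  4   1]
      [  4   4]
Each vertex is the intersection of two constraint boundaries that also satisfies all remaining constraints:
  p = 0 and q = 0 → (0, 0)
  4p + 4q = 30 and q = 0 → (7.5, 0)
  4p + 4q = 30 and p = 0 → (0, 7.5)

Vertices: (0, 0), (7.5, 0), (0, 7.5)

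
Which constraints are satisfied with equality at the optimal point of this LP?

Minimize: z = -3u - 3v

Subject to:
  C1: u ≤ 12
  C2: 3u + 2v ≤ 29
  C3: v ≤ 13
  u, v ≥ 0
Optimal: u = 1, v = 13
Slack at optimum:
  C1: slack = 11
  C2: slack = 0 (binding)
  C3: slack = 0 (binding)
  u ≥ 0: u = 1
  v ≥ 0: v = 13
Binding constraints: C2, C3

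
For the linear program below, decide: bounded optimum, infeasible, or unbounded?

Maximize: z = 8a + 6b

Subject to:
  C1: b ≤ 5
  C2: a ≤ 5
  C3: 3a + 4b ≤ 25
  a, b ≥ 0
The point (5, 2.5) satisfies every constraint, so the LP is feasible; the constraints give a ≤ 5 and b ≤ 5, which with a, b ≥ 0 keep the feasible region inside a bounded box. A feasible, bounded LP attains a finite optimum at a vertex.

Evaluating z = 8a + 6b at each vertex:
  (0, 0): z = 0
  (5, 0): z = 40
  (5, 2.5): z = 55
  (1.667, 5): z = 43.33
  (0, 5): z = 30

Feasible with finite optimum z* = 55 at (5, 2.5).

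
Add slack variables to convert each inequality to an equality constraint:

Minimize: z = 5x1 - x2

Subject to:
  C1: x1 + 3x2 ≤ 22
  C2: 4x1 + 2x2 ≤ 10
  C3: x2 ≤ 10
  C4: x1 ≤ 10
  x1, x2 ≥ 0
min z = 5x1 - x2

s.t.
  x1 + 3x2 + s1 = 22
  4x1 + 2x2 + s2 = 10
  x2 + s3 = 10
  x1 + s4 = 10
  x1, x2, s1, s2, s3, s4 ≥ 0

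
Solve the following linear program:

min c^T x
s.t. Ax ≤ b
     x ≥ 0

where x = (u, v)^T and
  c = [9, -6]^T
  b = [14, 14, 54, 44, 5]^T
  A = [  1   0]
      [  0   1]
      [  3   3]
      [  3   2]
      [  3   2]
Each vertex is the intersection of two constraint boundaries that also satisfies all remaining constraints:
  u = 0 and v = 0 → (0, 0)
  3u + 2v = 5 and v = 0 → (1.667, 0)
  3u + 2v = 5 and u = 0 → (0, 2.5)

Evaluating z = 9u - 6v at each vertex:
  (0, 0): z = 0
  (1.667, 0): z = 15
  (0, 2.5): z = -15

The minimum is at (0, 2.5) with z = -15.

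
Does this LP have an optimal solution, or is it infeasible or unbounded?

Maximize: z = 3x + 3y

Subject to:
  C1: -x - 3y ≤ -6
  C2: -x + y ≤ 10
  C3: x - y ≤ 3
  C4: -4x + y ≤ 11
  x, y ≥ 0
Feasible point: (0, 2) satisfies every constraint, so the LP is feasible.
Direction d = (1, 1): for each constraint row a, a·d ≤ 0 —
  (-1)(1) + (-3)(1) = -4 ≤ 0
  (-1)(1) + (1)(1) = 0 ≤ 0
  (1)(1) + (-1)(1) = 0 ≤ 0
  (-4)(1) + (1)(1) = -3 ≤ 0
and d ≥ 0, so (0, 2) + t·d stays feasible for every t ≥ 0. Along this ray z = 3x + 3y changes by 6 per unit t, so z → +∞.

Unbounded — the objective can increase without bound over the feasible region.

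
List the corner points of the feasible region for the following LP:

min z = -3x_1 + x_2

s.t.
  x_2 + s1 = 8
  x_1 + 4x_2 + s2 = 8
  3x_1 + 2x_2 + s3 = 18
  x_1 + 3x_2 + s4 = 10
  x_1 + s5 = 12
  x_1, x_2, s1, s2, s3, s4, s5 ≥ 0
Each vertex is the intersection of two constraint boundaries that also satisfies all remaining constraints:
  x_1 = 0 and x_2 = 0 → (0, 0)
  3x_1 + 2x_2 = 18 and x_2 = 0 → (6, 0)
  x_1 + 4x_2 = 8 and 3x_1 + 2x_2 = 18 → (5.6, 0.6)
  x_1 + 4x_2 = 8 and x_1 = 0 → (0, 2)

Vertices: (0, 0), (6, 0), (5.6, 0.6), (0, 2)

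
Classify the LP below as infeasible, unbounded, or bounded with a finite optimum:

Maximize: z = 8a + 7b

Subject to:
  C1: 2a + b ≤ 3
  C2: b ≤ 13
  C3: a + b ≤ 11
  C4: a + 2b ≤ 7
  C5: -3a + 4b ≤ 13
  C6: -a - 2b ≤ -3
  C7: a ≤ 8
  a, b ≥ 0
The point (0, 3) satisfies every constraint, so the LP is feasible; the constraints give a ≤ 8 and b ≤ 13, which with a, b ≥ 0 keep the feasible region inside a bounded box. A feasible, bounded LP attains a finite optimum at a vertex.

Evaluating z = 8a + 7b at each vertex:
  (0, 1.5): z = 10.5
  (1, 1): z = 15
  (0, 3): z = 21

The LP has an optimal solution: (0, 3) with z = 21.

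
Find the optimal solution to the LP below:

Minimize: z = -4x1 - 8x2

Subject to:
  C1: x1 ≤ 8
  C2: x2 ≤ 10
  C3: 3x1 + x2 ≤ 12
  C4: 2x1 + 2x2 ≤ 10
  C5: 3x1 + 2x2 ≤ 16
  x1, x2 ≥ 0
Each vertex is the intersection of two constraint boundaries that also satisfies all remaining constraints:
  x1 = 0 and x2 = 0 → (0, 0)
  3x1 + x2 = 12 and x2 = 0 → (4, 0)
  3x1 + x2 = 12 and 2x1 + 2x2 = 10 → (3.5, 1.5)
  2x1 + 2x2 = 10 and x1 = 0 → (0, 5)

Evaluating z = -4x1 - 8x2 at each vertex:
  (0, 0): z = 0
  (4, 0): z = -16
  (3.5, 1.5): z = -26
  (0, 5): z = -40

The minimum is at (0, 5) with z = -40.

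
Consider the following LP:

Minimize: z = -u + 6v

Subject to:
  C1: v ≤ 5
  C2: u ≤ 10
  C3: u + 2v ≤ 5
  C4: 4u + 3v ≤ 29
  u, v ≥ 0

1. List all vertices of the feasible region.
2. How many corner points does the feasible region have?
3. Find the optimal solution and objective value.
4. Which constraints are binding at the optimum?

1. (0, 0), (5, 0), (0, 2.5)
2. 3
3. u = 5, v = 0, z = -5
4. C3, v ≥ 0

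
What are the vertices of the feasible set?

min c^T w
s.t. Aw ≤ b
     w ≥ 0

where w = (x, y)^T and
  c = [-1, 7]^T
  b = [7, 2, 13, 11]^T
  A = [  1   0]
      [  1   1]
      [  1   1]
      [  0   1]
Each vertex is the intersection of two constraint boundaries that also satisfies all remaining constraints:
  x = 0 and y = 0 → (0, 0)
  x + y = 2 and y = 0 → (2, 0)
  x + y = 2 and x = 0 → (0, 2)

Vertices: (0, 0), (2, 0), (0, 2)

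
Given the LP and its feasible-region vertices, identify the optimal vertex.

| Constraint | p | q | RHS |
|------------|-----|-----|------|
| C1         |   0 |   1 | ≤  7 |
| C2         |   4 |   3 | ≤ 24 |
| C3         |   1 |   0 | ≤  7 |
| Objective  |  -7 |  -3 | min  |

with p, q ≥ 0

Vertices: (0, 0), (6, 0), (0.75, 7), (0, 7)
(6, 0) with z = -42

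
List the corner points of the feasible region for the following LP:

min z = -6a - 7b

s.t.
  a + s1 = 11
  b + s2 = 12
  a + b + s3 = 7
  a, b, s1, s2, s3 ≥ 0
Each vertex is the intersection of two constraint boundaries that also satisfies all remaining constraints:
  a = 0 and b = 0 → (0, 0)
  a + b = 7 and b = 0 → (7, 0)
  a + b = 7 and a = 0 → (0, 7)

Vertices: (0, 0), (7, 0), (0, 7)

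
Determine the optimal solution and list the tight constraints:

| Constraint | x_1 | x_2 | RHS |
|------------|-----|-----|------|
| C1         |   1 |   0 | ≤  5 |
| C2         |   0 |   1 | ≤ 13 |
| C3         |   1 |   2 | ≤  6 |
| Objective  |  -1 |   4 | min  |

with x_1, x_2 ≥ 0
Optimal: x_1 = 5, x_2 = 0
Slack at optimum:
  C1: slack = 0 (binding)
  C2: slack = 13
  C3: slack = 1
  x_1 ≥ 0: x_1 = 5
  x_2 ≥ 0: x_2 = 0 (binding)
Binding constraints: C1, x_2 ≥ 0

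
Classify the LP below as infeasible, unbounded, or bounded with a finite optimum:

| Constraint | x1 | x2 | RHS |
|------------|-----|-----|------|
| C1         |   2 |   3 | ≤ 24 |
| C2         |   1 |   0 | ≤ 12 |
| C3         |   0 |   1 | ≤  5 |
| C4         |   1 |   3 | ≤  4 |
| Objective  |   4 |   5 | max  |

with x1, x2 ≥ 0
The point (4, 0) satisfies every constraint, so the LP is feasible; the constraints give x1 ≤ 12 and x2 ≤ 5, which with x1, x2 ≥ 0 keep the feasible region inside a bounded box. A feasible, bounded LP attains a finite optimum at a vertex.

Bounded optimum: z* = 16 at (4, 0).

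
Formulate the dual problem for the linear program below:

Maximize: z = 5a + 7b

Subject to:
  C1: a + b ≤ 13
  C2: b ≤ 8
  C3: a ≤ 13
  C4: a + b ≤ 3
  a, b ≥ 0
Minimize: z = 13y1 + 8y2 + 13y3 + 3y4

Subject to:
  C1: -y1 - y3 - y4 ≤ -5
  C2: -y1 - y2 - y4 ≤ -7
  y1, y2, y3, y4 ≥ 0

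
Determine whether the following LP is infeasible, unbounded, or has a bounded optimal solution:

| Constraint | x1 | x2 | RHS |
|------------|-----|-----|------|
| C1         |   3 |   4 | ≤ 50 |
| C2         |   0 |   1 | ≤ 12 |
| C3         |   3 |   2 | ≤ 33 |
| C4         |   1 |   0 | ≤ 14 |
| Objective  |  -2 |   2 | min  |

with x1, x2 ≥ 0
The point (11, 0) satisfies every constraint, so the LP is feasible; the constraints give x1 ≤ 14 and x2 ≤ 12, which with x1, x2 ≥ 0 keep the feasible region inside a bounded box. A feasible, bounded LP attains a finite optimum at a vertex.

Evaluating z = -2x1 + 2x2 at each vertex:
  (0, 0): z = 0
  (11, 0): z = -22
  (5.333, 8.5): z = 6.333
  (0.6667, 12): z = 22.67
  (0, 12): z = 24

The LP has an optimal solution: (11, 0) with z = -22.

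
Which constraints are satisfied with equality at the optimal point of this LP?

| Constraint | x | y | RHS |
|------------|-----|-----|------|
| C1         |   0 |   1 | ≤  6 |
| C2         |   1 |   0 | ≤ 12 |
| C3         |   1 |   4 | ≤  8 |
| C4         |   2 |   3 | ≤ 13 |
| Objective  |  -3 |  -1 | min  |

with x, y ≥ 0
Optimal: x = 6.5, y = 0
Slack at optimum:
  C1: slack = 6
  C2: slack = 5.5
  C3: slack = 1.5
  C4: slack = 0 (binding)
  x ≥ 0: x = 6.5
  y ≥ 0: y = 0 (binding)
Binding constraints: C4, y ≥ 0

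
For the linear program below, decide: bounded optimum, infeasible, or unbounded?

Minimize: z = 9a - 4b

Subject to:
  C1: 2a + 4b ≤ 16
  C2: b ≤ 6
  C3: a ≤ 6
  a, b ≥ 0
The point (0, 4) satisfies every constraint, so the LP is feasible; the constraints give a ≤ 6 and b ≤ 6, which with a, b ≥ 0 keep the feasible region inside a bounded box. A feasible, bounded LP attains a finite optimum at a vertex.

Evaluating z = 9a - 4b at each vertex:
  (0, 0): z = 0
  (6, 0): z = 54
  (6, 1): z = 50
  (0, 4): z = -16

Feasible with finite optimum z* = -16 at (0, 4).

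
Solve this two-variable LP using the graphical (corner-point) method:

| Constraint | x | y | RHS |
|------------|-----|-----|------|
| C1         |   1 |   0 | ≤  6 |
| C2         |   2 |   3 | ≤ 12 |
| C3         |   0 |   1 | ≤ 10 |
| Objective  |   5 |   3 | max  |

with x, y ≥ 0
x = 6, y = 0, z = 30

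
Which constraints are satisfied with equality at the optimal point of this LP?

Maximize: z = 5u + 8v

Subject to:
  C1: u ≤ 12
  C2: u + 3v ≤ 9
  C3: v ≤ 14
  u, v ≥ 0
Optimal: u = 9, v = 0
Slack at optimum:
  C1: slack = 3
  C2: slack = 0 (binding)
  C3: slack = 14
  u ≥ 0: u = 9
  v ≥ 0: v = 0 (binding)
Binding constraints: C2, v ≥ 0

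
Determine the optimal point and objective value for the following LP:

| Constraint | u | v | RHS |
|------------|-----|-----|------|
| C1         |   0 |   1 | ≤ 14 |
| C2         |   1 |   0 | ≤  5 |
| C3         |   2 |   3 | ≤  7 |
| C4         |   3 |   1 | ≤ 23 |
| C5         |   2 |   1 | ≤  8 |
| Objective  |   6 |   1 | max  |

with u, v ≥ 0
Each vertex is the intersection of two constraint boundaries that also satisfies all remaining constraints:
  u = 0 and v = 0 → (0, 0)
  2u + 3v = 7 and v = 0 → (3.5, 0)
  2u + 3v = 7 and u = 0 → (0, 2.333)

Evaluating z = 6u + v at each vertex:
  (0, 0): z = 0
  (3.5, 0): z = 21
  (0, 2.333): z = 2.333

The maximum is at (3.5, 0) with z = 21.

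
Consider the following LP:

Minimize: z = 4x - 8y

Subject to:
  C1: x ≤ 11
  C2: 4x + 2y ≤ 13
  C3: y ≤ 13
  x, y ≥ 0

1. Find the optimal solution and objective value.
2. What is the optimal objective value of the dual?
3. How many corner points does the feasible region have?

1. x = 0, y = 6.5, z = -52
2. -52 (by strong duality, equal to the primal optimum)
3. 3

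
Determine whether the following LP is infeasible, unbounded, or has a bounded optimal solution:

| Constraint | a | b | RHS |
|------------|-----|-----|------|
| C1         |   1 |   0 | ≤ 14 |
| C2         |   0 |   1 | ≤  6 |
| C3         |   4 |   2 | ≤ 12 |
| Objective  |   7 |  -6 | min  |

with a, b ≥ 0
The point (0, 6) satisfies every constraint, so the LP is feasible; the constraints give a ≤ 14 and b ≤ 6, which with a, b ≥ 0 keep the feasible region inside a bounded box. A feasible, bounded LP attains a finite optimum at a vertex.

Evaluating z = 7a - 6b at each vertex:
  (0, 0): z = 0
  (3, 0): z = 21
  (0, 6): z = -36

The LP has an optimal solution: (0, 6) with z = -36.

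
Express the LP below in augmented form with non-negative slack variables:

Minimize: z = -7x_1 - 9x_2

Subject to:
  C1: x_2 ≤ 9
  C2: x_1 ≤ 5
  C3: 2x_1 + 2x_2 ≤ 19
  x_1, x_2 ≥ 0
min z = -7x_1 - 9x_2

s.t.
  x_2 + s1 = 9
  x_1 + s2 = 5
  2x_1 + 2x_2 + s3 = 19
  x_1, x_2, s1, s2, s3 ≥ 0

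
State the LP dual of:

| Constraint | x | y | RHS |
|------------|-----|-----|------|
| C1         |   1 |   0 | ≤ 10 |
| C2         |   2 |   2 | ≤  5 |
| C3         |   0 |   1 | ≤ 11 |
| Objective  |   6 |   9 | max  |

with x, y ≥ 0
Minimize: z = 10y1 + 5y2 + 11y3

Subject to:
  C1: -y1 - 2y2 ≤ -6
  C2: -2y2 - y3 ≤ -9
  y1, y2, y3 ≥ 0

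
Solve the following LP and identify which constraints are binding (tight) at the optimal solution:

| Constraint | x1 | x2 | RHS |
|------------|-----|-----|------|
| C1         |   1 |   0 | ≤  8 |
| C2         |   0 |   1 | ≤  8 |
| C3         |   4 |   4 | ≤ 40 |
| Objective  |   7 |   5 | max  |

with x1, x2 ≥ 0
Optimal: x1 = 8, x2 = 2
Slack at optimum:
  C1: slack = 0 (binding)
  C2: slack = 6
  C3: slack = 0 (binding)
  x1 ≥ 0: x1 = 8
  x2 ≥ 0: x2 = 2
Binding constraints: C1, C3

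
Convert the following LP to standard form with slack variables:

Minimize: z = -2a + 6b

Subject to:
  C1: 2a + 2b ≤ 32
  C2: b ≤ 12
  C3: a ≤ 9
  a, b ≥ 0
min z = -2a + 6b

s.t.
  2a + 2b + s1 = 32
  b + s2 = 12
  a + s3 = 9
  a, b, s1, s2, s3 ≥ 0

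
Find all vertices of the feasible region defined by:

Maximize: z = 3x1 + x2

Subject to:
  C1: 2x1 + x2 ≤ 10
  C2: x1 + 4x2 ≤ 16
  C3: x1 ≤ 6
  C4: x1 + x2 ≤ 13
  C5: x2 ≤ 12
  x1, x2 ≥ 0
Each vertex is the intersection of two constraint boundaries that also satisfies all remaining constraints:
  x1 = 0 and x2 = 0 → (0, 0)
  2x1 + x2 = 10 and x2 = 0 → (5, 0)
  2x1 + x2 = 10 and x1 + 4x2 = 16 → (3.429, 3.143)
  x1 + 4x2 = 16 and x1 = 0 → (0, 4)

Vertices: (0, 0), (5, 0), (3.429, 3.143), (0, 4)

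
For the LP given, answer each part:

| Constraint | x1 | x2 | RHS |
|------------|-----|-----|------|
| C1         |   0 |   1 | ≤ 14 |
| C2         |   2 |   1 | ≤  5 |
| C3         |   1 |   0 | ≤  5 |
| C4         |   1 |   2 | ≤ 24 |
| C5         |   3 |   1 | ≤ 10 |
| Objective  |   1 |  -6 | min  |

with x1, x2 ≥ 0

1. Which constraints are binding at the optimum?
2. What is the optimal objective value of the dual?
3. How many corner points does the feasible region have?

1. C2, x1 ≥ 0
2. -30 (by strong duality, equal to the primal optimum)
3. 3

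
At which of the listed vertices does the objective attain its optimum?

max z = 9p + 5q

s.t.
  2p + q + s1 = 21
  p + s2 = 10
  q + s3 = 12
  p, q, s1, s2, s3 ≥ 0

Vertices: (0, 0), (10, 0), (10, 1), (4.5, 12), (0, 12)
Evaluating z = 9p + 5q at each vertex:
  (0, 0): z = 0
  (10, 0): z = 90
  (10, 1): z = 95
  (4.5, 12): z = 100.5
  (0, 12): z = 60

The largest value is z = 100.5, attained at (4.5, 12).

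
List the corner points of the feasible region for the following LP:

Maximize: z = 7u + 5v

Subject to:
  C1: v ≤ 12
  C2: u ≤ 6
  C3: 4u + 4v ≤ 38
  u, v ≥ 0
Each vertex is the intersection of two constraint boundaries that also satisfies all remaining constraints:
  u = 0 and v = 0 → (0, 0)
  u = 6 and v = 0 → (6, 0)
  u = 6 and 4u + 4v = 38 → (6, 3.5)
  4u + 4v = 38 and u = 0 → (0, 9.5)

Vertices: (0, 0), (6, 0), (6, 3.5), (0, 9.5)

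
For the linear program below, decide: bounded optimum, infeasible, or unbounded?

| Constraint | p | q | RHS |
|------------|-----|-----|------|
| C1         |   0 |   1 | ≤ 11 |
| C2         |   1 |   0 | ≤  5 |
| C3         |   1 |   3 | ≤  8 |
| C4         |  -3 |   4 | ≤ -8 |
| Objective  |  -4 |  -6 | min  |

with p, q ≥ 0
The point (5, 1) satisfies every constraint, so the LP is feasible; the constraints give p ≤ 5 and q ≤ 11, which with p, q ≥ 0 keep the feasible region inside a bounded box. A feasible, bounded LP attains a finite optimum at a vertex.

Evaluating z = -4p - 6q at each vertex:
  (2.667, 0): z = -10.67
  (5, 0): z = -20
  (5, 1): z = -26
  (4.308, 1.231): z = -24.62

Bounded optimum: z* = -26 at (5, 1).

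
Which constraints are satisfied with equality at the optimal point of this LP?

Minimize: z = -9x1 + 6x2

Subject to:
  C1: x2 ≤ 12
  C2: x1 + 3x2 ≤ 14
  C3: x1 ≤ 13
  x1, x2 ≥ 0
Optimal: x1 = 13, x2 = 0
Slack at optimum:
  C1: slack = 12
  C2: slack = 1
  C3: slack = 0 (binding)
  x1 ≥ 0: x1 = 13
  x2 ≥ 0: x2 = 0 (binding)
Binding constraints: C3, x2 ≥ 0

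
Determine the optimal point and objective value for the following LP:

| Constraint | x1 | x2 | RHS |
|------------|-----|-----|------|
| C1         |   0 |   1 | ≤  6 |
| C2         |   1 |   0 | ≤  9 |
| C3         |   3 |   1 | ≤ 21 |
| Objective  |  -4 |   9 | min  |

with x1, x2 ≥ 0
Each vertex is the intersection of two constraint boundaries that also satisfies all remaining constraints:
  x1 = 0 and x2 = 0 → (0, 0)
  3x1 + x2 = 21 and x2 = 0 → (7, 0)
  x2 = 6 and 3x1 + x2 = 21 → (5, 6)
  x2 = 6 and x1 = 0 → (0, 6)

Evaluating z = -4x1 + 9x2 at each vertex:
  (0, 0): z = 0
  (7, 0): z = -28
  (5, 6): z = 34
  (0, 6): z = 54

The minimum is at (7, 0) with z = -28.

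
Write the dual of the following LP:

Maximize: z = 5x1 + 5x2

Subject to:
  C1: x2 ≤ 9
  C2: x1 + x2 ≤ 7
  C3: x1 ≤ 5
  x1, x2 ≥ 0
Minimize: z = 9y1 + 7y2 + 5y3

Subject to:
  C1: -y2 - y3 ≤ -5
  C2: -y1 - y2 ≤ -5
  y1, y2, y3 ≥ 0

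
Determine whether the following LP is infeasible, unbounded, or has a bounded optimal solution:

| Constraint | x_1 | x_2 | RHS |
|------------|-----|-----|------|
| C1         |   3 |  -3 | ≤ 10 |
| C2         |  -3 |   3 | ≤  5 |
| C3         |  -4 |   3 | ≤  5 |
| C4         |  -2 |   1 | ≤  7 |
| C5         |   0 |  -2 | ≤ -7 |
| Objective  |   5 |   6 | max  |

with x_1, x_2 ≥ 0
Feasible point: (3, 4) satisfies every constraint, so the LP is feasible.
Direction d = (1, 1): for each constraint row a, a·d ≤ 0 —
  (3)(1) + (-3)(1) = 0 ≤ 0
  (-3)(1) + (3)(1) = 0 ≤ 0
  (-4)(1) + (3)(1) = -1 ≤ 0
  (-2)(1) + (1)(1) = -1 ≤ 0
  (0)(1) + (-2)(1) = -2 ≤ 0
and d ≥ 0, so (3, 4) + t·d stays feasible for every t ≥ 0. Along this ray z = 5x_1 + 6x_2 changes by 11 per unit t, so z → +∞.

Unbounded — the objective can increase without bound over the feasible region.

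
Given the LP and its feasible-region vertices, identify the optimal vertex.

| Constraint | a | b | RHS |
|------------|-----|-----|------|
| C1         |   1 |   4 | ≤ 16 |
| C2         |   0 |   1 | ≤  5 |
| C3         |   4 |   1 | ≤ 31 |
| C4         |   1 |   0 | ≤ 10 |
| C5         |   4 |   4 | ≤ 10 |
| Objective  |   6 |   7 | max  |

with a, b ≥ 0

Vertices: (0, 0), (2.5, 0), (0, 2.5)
Evaluating z = 6a + 7b at each vertex:
  (0, 0): z = 0
  (2.5, 0): z = 15
  (0, 2.5): z = 17.5

The largest value is z = 17.5, attained at (0, 2.5).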